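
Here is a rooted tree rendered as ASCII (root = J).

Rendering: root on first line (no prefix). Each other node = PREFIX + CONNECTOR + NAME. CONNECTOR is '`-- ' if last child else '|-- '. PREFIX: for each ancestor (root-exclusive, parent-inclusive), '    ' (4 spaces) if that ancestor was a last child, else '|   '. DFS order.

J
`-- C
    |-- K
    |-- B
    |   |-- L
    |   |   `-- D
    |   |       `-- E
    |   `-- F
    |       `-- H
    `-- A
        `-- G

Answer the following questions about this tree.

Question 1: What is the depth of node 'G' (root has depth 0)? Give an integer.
Answer: 3

Derivation:
Path from root to G: J -> C -> A -> G
Depth = number of edges = 3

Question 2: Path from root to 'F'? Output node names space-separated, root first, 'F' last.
Answer: J C B F

Derivation:
Walk down from root: J -> C -> B -> F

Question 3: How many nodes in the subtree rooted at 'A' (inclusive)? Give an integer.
Subtree rooted at A contains: A, G
Count = 2

Answer: 2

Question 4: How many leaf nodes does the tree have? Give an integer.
Leaves (nodes with no children): E, G, H, K

Answer: 4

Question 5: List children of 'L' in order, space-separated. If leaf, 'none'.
Answer: D

Derivation:
Node L's children (from adjacency): D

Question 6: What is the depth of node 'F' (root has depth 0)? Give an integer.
Path from root to F: J -> C -> B -> F
Depth = number of edges = 3

Answer: 3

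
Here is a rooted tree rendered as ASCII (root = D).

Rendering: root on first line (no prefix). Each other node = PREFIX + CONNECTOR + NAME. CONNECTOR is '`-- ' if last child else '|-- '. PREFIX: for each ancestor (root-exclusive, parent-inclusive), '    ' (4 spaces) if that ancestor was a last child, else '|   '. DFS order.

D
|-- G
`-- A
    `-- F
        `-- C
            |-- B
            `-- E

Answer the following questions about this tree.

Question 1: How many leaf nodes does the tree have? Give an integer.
Answer: 3

Derivation:
Leaves (nodes with no children): B, E, G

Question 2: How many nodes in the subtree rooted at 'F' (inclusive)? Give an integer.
Subtree rooted at F contains: B, C, E, F
Count = 4

Answer: 4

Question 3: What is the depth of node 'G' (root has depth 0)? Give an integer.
Answer: 1

Derivation:
Path from root to G: D -> G
Depth = number of edges = 1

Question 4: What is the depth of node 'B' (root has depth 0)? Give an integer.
Answer: 4

Derivation:
Path from root to B: D -> A -> F -> C -> B
Depth = number of edges = 4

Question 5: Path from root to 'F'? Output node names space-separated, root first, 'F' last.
Walk down from root: D -> A -> F

Answer: D A F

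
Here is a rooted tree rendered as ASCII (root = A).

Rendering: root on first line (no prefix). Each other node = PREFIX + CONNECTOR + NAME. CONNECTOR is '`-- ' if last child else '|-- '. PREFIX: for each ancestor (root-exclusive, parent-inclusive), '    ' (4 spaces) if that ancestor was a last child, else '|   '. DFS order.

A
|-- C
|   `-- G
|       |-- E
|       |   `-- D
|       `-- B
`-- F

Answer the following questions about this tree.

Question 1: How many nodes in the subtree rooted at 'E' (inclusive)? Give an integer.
Answer: 2

Derivation:
Subtree rooted at E contains: D, E
Count = 2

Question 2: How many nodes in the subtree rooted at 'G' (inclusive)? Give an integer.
Answer: 4

Derivation:
Subtree rooted at G contains: B, D, E, G
Count = 4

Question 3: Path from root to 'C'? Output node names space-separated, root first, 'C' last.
Answer: A C

Derivation:
Walk down from root: A -> C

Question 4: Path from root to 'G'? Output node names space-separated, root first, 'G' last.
Answer: A C G

Derivation:
Walk down from root: A -> C -> G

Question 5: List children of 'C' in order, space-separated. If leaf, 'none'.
Node C's children (from adjacency): G

Answer: G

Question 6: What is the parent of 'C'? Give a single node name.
Answer: A

Derivation:
Scan adjacency: C appears as child of A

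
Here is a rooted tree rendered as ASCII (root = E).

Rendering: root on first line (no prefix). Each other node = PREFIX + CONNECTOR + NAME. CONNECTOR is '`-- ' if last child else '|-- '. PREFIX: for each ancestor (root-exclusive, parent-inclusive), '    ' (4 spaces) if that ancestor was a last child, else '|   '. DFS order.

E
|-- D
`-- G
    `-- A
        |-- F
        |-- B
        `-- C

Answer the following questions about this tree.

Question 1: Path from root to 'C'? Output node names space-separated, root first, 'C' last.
Answer: E G A C

Derivation:
Walk down from root: E -> G -> A -> C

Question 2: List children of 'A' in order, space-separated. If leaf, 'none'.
Answer: F B C

Derivation:
Node A's children (from adjacency): F, B, C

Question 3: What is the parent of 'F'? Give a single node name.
Scan adjacency: F appears as child of A

Answer: A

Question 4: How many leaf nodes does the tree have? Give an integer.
Answer: 4

Derivation:
Leaves (nodes with no children): B, C, D, F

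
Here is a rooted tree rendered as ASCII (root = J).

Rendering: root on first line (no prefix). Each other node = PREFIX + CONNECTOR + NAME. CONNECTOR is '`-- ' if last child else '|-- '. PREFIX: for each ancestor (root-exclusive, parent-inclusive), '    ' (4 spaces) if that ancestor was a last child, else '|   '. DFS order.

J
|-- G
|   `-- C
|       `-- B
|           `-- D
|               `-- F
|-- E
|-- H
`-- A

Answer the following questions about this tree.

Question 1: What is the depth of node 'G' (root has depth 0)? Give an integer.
Answer: 1

Derivation:
Path from root to G: J -> G
Depth = number of edges = 1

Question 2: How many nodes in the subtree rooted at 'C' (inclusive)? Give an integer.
Subtree rooted at C contains: B, C, D, F
Count = 4

Answer: 4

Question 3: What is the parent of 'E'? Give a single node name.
Answer: J

Derivation:
Scan adjacency: E appears as child of J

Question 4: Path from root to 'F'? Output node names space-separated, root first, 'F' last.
Answer: J G C B D F

Derivation:
Walk down from root: J -> G -> C -> B -> D -> F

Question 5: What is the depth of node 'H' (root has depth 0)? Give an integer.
Answer: 1

Derivation:
Path from root to H: J -> H
Depth = number of edges = 1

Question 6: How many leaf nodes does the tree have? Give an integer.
Leaves (nodes with no children): A, E, F, H

Answer: 4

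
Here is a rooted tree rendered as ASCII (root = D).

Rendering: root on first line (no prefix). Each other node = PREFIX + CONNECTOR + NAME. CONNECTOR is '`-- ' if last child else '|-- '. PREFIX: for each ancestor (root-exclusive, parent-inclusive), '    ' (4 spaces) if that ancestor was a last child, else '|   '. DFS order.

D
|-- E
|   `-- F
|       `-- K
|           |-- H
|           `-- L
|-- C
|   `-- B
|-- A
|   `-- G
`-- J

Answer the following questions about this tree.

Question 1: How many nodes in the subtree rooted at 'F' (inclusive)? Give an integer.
Answer: 4

Derivation:
Subtree rooted at F contains: F, H, K, L
Count = 4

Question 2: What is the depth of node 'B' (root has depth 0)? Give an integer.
Answer: 2

Derivation:
Path from root to B: D -> C -> B
Depth = number of edges = 2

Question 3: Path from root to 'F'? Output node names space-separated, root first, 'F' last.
Answer: D E F

Derivation:
Walk down from root: D -> E -> F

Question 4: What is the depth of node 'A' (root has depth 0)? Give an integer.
Answer: 1

Derivation:
Path from root to A: D -> A
Depth = number of edges = 1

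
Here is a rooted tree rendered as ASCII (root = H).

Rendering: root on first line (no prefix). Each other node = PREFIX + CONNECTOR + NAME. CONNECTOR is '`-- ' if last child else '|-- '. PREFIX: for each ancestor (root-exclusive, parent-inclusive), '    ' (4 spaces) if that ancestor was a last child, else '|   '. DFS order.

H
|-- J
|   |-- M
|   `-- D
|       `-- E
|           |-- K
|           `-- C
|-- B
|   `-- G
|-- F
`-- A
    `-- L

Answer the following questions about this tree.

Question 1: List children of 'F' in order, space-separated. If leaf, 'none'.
Node F's children (from adjacency): (leaf)

Answer: none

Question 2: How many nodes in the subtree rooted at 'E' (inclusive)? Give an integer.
Answer: 3

Derivation:
Subtree rooted at E contains: C, E, K
Count = 3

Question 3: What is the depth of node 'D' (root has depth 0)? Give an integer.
Path from root to D: H -> J -> D
Depth = number of edges = 2

Answer: 2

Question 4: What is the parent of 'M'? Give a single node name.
Scan adjacency: M appears as child of J

Answer: J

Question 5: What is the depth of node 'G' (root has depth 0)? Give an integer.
Answer: 2

Derivation:
Path from root to G: H -> B -> G
Depth = number of edges = 2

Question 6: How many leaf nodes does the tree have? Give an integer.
Answer: 6

Derivation:
Leaves (nodes with no children): C, F, G, K, L, M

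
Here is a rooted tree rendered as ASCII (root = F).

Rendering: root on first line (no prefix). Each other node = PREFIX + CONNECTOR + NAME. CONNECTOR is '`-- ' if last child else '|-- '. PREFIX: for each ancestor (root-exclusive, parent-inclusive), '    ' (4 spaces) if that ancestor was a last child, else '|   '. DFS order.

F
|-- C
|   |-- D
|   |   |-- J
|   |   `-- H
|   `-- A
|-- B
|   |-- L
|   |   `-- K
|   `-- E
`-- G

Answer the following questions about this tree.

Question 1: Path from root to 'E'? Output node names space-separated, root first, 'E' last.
Walk down from root: F -> B -> E

Answer: F B E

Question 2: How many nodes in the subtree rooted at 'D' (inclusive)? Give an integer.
Answer: 3

Derivation:
Subtree rooted at D contains: D, H, J
Count = 3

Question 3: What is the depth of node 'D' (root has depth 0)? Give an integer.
Path from root to D: F -> C -> D
Depth = number of edges = 2

Answer: 2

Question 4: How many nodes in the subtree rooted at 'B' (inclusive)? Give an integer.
Subtree rooted at B contains: B, E, K, L
Count = 4

Answer: 4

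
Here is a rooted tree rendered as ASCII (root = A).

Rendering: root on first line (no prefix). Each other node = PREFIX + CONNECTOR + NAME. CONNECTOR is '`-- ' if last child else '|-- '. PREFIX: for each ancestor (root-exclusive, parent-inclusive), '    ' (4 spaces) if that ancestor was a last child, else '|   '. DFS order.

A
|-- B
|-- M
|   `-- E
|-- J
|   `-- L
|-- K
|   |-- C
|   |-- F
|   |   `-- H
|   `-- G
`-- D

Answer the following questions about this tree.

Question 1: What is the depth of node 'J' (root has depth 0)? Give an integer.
Path from root to J: A -> J
Depth = number of edges = 1

Answer: 1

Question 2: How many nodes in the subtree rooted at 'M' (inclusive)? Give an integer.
Answer: 2

Derivation:
Subtree rooted at M contains: E, M
Count = 2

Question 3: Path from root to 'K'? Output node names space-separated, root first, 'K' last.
Answer: A K

Derivation:
Walk down from root: A -> K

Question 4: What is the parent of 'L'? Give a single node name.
Answer: J

Derivation:
Scan adjacency: L appears as child of J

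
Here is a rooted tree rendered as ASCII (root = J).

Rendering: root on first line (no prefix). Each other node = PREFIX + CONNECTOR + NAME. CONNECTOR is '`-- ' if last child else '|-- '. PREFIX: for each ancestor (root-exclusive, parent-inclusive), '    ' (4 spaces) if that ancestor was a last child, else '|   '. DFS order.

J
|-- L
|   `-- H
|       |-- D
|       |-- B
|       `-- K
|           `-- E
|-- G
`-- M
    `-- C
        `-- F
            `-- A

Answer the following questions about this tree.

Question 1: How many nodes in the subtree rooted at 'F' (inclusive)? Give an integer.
Answer: 2

Derivation:
Subtree rooted at F contains: A, F
Count = 2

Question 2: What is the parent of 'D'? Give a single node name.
Scan adjacency: D appears as child of H

Answer: H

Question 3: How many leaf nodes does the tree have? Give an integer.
Leaves (nodes with no children): A, B, D, E, G

Answer: 5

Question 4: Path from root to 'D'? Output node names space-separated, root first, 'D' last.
Answer: J L H D

Derivation:
Walk down from root: J -> L -> H -> D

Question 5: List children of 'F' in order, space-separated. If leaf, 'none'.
Node F's children (from adjacency): A

Answer: A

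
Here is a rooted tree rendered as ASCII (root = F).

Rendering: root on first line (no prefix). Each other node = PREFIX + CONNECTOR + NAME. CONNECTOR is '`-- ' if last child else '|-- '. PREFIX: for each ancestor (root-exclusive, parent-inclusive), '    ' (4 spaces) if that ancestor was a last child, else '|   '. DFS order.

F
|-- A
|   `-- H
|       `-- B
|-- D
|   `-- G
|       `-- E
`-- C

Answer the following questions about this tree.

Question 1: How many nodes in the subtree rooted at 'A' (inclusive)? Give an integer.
Answer: 3

Derivation:
Subtree rooted at A contains: A, B, H
Count = 3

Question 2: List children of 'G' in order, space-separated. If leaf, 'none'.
Node G's children (from adjacency): E

Answer: E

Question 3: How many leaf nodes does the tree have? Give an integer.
Answer: 3

Derivation:
Leaves (nodes with no children): B, C, E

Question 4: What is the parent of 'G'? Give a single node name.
Scan adjacency: G appears as child of D

Answer: D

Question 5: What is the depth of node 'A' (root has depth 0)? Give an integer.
Path from root to A: F -> A
Depth = number of edges = 1

Answer: 1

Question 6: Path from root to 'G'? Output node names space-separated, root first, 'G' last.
Walk down from root: F -> D -> G

Answer: F D G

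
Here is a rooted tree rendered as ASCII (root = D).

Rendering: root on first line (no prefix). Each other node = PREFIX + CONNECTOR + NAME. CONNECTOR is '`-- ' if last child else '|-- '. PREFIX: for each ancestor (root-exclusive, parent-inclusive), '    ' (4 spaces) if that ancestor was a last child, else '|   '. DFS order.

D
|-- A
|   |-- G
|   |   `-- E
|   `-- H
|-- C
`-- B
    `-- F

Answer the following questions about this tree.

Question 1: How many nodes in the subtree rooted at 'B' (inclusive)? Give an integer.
Answer: 2

Derivation:
Subtree rooted at B contains: B, F
Count = 2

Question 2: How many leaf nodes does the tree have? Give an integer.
Answer: 4

Derivation:
Leaves (nodes with no children): C, E, F, H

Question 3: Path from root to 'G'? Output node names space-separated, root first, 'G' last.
Answer: D A G

Derivation:
Walk down from root: D -> A -> G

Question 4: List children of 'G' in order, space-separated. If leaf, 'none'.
Answer: E

Derivation:
Node G's children (from adjacency): E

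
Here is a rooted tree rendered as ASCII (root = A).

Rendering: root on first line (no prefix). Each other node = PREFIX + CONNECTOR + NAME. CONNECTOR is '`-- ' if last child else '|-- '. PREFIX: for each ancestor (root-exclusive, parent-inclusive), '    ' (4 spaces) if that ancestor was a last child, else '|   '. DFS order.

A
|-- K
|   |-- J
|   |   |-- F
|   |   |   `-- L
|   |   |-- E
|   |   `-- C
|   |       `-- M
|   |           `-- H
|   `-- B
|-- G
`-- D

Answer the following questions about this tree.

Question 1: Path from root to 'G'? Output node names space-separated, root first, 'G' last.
Walk down from root: A -> G

Answer: A G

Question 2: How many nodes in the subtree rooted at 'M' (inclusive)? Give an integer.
Answer: 2

Derivation:
Subtree rooted at M contains: H, M
Count = 2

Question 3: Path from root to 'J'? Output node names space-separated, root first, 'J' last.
Walk down from root: A -> K -> J

Answer: A K J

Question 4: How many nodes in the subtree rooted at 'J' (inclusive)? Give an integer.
Answer: 7

Derivation:
Subtree rooted at J contains: C, E, F, H, J, L, M
Count = 7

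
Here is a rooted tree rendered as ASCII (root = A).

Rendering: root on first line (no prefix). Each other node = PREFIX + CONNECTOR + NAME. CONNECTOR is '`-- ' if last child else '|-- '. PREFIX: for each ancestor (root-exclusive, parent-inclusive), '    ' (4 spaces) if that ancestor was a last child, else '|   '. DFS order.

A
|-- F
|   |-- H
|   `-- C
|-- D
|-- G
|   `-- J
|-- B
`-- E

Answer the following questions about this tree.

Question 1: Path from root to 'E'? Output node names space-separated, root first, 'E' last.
Walk down from root: A -> E

Answer: A E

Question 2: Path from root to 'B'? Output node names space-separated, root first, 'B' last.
Walk down from root: A -> B

Answer: A B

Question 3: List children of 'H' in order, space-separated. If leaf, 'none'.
Node H's children (from adjacency): (leaf)

Answer: none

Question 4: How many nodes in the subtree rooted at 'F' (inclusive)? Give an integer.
Subtree rooted at F contains: C, F, H
Count = 3

Answer: 3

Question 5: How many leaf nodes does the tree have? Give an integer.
Leaves (nodes with no children): B, C, D, E, H, J

Answer: 6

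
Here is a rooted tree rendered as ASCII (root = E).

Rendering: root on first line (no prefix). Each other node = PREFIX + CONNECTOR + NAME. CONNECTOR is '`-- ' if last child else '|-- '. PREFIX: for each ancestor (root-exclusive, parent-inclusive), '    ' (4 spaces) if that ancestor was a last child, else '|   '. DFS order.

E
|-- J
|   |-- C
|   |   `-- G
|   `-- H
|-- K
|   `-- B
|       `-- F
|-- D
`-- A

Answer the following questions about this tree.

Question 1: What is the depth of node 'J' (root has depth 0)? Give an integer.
Answer: 1

Derivation:
Path from root to J: E -> J
Depth = number of edges = 1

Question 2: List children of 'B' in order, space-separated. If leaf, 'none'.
Answer: F

Derivation:
Node B's children (from adjacency): F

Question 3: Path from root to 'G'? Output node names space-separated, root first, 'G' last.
Answer: E J C G

Derivation:
Walk down from root: E -> J -> C -> G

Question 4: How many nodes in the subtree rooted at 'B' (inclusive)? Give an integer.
Answer: 2

Derivation:
Subtree rooted at B contains: B, F
Count = 2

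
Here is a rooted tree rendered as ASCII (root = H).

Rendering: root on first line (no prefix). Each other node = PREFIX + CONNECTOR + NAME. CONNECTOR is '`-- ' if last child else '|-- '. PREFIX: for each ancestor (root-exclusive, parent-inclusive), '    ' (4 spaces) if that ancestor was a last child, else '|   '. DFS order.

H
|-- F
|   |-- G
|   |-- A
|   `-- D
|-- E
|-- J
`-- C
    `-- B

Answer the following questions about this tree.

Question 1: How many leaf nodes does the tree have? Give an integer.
Leaves (nodes with no children): A, B, D, E, G, J

Answer: 6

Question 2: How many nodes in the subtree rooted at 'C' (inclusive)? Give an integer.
Answer: 2

Derivation:
Subtree rooted at C contains: B, C
Count = 2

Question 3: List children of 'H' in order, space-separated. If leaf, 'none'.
Answer: F E J C

Derivation:
Node H's children (from adjacency): F, E, J, C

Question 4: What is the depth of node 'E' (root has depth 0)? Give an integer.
Path from root to E: H -> E
Depth = number of edges = 1

Answer: 1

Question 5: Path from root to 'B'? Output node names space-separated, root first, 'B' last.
Walk down from root: H -> C -> B

Answer: H C B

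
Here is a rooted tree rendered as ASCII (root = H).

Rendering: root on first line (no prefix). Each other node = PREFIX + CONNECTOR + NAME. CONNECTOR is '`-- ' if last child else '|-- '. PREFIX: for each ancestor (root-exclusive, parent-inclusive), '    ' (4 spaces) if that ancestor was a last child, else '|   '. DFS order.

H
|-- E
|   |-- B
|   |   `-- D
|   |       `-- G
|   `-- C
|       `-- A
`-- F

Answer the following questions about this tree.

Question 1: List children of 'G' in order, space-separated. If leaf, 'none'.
Answer: none

Derivation:
Node G's children (from adjacency): (leaf)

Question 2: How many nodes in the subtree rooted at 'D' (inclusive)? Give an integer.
Subtree rooted at D contains: D, G
Count = 2

Answer: 2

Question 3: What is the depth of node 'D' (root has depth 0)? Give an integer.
Path from root to D: H -> E -> B -> D
Depth = number of edges = 3

Answer: 3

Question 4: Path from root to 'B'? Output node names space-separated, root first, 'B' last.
Walk down from root: H -> E -> B

Answer: H E B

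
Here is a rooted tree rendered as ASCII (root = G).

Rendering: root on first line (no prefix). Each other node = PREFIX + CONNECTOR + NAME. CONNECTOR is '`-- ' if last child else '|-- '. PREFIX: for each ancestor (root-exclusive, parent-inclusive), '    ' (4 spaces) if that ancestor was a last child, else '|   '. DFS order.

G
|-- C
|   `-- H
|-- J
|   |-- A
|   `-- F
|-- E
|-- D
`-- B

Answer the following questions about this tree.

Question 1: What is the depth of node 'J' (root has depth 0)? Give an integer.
Path from root to J: G -> J
Depth = number of edges = 1

Answer: 1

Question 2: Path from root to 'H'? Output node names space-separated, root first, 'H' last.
Answer: G C H

Derivation:
Walk down from root: G -> C -> H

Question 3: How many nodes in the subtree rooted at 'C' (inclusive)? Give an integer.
Subtree rooted at C contains: C, H
Count = 2

Answer: 2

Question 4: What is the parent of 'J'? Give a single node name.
Scan adjacency: J appears as child of G

Answer: G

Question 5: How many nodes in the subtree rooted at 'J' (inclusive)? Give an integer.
Answer: 3

Derivation:
Subtree rooted at J contains: A, F, J
Count = 3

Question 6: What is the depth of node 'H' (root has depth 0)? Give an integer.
Answer: 2

Derivation:
Path from root to H: G -> C -> H
Depth = number of edges = 2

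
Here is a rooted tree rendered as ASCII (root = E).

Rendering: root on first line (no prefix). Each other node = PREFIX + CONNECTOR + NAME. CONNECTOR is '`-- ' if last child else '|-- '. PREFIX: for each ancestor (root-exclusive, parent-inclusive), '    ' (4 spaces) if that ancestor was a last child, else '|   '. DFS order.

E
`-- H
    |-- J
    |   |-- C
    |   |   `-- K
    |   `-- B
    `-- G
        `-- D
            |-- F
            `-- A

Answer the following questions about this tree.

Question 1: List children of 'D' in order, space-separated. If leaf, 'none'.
Answer: F A

Derivation:
Node D's children (from adjacency): F, A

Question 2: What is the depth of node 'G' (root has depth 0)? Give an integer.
Answer: 2

Derivation:
Path from root to G: E -> H -> G
Depth = number of edges = 2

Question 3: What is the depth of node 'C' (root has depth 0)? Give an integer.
Answer: 3

Derivation:
Path from root to C: E -> H -> J -> C
Depth = number of edges = 3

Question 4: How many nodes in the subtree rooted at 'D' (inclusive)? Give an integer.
Answer: 3

Derivation:
Subtree rooted at D contains: A, D, F
Count = 3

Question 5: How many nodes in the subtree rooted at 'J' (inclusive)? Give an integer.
Answer: 4

Derivation:
Subtree rooted at J contains: B, C, J, K
Count = 4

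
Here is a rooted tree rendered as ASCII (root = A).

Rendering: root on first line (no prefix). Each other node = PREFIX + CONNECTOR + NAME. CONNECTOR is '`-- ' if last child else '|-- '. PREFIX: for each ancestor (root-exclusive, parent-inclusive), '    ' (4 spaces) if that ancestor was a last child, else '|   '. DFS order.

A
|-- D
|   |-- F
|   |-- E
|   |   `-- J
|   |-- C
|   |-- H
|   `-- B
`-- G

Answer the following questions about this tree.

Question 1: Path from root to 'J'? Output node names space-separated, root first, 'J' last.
Answer: A D E J

Derivation:
Walk down from root: A -> D -> E -> J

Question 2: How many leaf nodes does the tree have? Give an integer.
Answer: 6

Derivation:
Leaves (nodes with no children): B, C, F, G, H, J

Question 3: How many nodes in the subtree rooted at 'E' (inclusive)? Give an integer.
Answer: 2

Derivation:
Subtree rooted at E contains: E, J
Count = 2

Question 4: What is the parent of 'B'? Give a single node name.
Answer: D

Derivation:
Scan adjacency: B appears as child of D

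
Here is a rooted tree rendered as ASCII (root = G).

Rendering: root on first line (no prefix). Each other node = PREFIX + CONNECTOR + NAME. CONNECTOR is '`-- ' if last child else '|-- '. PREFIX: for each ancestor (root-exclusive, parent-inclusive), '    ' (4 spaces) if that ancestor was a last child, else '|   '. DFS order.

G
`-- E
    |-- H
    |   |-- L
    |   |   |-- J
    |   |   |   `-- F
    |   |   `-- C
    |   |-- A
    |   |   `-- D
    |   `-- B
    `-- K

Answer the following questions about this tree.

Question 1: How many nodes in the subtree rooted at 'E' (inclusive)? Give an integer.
Subtree rooted at E contains: A, B, C, D, E, F, H, J, K, L
Count = 10

Answer: 10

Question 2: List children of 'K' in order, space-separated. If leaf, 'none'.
Answer: none

Derivation:
Node K's children (from adjacency): (leaf)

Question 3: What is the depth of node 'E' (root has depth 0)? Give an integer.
Answer: 1

Derivation:
Path from root to E: G -> E
Depth = number of edges = 1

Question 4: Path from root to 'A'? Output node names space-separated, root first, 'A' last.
Answer: G E H A

Derivation:
Walk down from root: G -> E -> H -> A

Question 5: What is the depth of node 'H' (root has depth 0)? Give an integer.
Answer: 2

Derivation:
Path from root to H: G -> E -> H
Depth = number of edges = 2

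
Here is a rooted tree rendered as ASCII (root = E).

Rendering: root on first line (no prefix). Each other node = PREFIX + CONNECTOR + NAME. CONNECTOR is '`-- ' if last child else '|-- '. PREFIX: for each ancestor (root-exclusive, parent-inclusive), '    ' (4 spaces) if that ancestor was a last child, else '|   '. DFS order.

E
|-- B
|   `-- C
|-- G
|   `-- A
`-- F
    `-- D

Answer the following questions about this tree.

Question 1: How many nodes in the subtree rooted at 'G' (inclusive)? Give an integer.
Answer: 2

Derivation:
Subtree rooted at G contains: A, G
Count = 2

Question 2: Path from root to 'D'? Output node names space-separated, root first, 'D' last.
Walk down from root: E -> F -> D

Answer: E F D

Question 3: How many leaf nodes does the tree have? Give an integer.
Leaves (nodes with no children): A, C, D

Answer: 3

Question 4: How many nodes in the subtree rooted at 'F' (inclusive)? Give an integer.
Answer: 2

Derivation:
Subtree rooted at F contains: D, F
Count = 2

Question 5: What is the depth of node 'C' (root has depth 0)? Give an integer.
Path from root to C: E -> B -> C
Depth = number of edges = 2

Answer: 2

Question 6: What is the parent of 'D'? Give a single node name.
Scan adjacency: D appears as child of F

Answer: F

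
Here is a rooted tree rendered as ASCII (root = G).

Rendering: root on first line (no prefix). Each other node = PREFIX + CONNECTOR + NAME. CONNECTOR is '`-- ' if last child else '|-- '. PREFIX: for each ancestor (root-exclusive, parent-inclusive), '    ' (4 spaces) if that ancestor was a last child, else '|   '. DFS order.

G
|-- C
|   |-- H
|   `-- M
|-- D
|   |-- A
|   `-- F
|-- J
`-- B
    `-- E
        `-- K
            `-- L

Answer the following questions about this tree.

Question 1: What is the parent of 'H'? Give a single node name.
Answer: C

Derivation:
Scan adjacency: H appears as child of C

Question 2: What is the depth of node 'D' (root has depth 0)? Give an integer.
Path from root to D: G -> D
Depth = number of edges = 1

Answer: 1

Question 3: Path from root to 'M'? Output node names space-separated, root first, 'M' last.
Walk down from root: G -> C -> M

Answer: G C M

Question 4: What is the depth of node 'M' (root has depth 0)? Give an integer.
Answer: 2

Derivation:
Path from root to M: G -> C -> M
Depth = number of edges = 2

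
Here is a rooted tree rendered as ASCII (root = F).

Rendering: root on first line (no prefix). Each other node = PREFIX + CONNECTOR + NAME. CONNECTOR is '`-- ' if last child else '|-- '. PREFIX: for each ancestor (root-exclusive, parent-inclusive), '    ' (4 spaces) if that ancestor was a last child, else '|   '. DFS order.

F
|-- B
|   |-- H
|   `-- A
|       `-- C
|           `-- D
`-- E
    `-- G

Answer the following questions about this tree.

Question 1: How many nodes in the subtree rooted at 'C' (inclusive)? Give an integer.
Answer: 2

Derivation:
Subtree rooted at C contains: C, D
Count = 2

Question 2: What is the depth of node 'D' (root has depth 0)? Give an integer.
Answer: 4

Derivation:
Path from root to D: F -> B -> A -> C -> D
Depth = number of edges = 4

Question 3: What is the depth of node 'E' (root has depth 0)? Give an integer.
Answer: 1

Derivation:
Path from root to E: F -> E
Depth = number of edges = 1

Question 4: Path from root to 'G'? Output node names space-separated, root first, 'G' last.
Answer: F E G

Derivation:
Walk down from root: F -> E -> G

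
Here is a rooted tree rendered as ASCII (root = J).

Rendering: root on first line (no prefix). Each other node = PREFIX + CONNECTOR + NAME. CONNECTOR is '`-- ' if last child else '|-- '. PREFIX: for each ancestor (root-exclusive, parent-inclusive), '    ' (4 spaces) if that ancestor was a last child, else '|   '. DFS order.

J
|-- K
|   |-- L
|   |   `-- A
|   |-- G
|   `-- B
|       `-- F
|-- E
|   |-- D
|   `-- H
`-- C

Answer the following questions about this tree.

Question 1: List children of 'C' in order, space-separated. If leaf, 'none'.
Node C's children (from adjacency): (leaf)

Answer: none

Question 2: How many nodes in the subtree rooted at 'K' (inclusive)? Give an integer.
Subtree rooted at K contains: A, B, F, G, K, L
Count = 6

Answer: 6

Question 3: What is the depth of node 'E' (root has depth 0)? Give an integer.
Path from root to E: J -> E
Depth = number of edges = 1

Answer: 1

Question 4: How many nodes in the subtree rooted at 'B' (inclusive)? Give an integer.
Subtree rooted at B contains: B, F
Count = 2

Answer: 2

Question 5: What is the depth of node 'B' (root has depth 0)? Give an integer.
Path from root to B: J -> K -> B
Depth = number of edges = 2

Answer: 2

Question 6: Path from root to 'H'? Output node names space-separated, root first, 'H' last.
Answer: J E H

Derivation:
Walk down from root: J -> E -> H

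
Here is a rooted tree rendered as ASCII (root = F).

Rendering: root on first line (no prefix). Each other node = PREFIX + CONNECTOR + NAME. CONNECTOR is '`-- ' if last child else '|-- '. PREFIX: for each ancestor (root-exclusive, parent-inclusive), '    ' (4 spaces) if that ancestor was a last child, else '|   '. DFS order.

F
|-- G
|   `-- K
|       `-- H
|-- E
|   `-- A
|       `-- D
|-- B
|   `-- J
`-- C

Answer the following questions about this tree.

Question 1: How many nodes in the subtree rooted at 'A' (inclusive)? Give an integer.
Answer: 2

Derivation:
Subtree rooted at A contains: A, D
Count = 2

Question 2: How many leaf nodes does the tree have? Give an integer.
Leaves (nodes with no children): C, D, H, J

Answer: 4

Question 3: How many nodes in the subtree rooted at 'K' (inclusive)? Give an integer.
Subtree rooted at K contains: H, K
Count = 2

Answer: 2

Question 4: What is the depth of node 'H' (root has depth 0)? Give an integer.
Answer: 3

Derivation:
Path from root to H: F -> G -> K -> H
Depth = number of edges = 3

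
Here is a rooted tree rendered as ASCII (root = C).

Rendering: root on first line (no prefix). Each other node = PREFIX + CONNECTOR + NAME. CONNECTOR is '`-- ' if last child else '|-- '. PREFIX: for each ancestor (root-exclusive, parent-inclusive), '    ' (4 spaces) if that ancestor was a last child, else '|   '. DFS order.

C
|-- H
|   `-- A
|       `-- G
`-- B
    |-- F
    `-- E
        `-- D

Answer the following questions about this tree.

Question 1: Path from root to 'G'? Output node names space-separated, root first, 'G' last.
Answer: C H A G

Derivation:
Walk down from root: C -> H -> A -> G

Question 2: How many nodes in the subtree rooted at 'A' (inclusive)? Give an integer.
Subtree rooted at A contains: A, G
Count = 2

Answer: 2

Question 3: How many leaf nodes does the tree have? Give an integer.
Answer: 3

Derivation:
Leaves (nodes with no children): D, F, G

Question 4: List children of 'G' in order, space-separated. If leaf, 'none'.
Node G's children (from adjacency): (leaf)

Answer: none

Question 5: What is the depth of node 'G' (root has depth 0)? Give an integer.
Answer: 3

Derivation:
Path from root to G: C -> H -> A -> G
Depth = number of edges = 3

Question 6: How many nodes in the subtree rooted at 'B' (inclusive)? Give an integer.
Subtree rooted at B contains: B, D, E, F
Count = 4

Answer: 4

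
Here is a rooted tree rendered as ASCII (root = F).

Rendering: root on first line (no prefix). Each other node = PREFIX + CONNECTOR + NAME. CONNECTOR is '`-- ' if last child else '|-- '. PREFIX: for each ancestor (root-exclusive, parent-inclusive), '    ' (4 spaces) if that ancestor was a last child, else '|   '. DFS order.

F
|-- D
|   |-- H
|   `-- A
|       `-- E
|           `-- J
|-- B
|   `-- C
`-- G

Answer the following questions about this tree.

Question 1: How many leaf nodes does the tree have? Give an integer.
Answer: 4

Derivation:
Leaves (nodes with no children): C, G, H, J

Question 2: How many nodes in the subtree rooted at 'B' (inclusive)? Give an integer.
Answer: 2

Derivation:
Subtree rooted at B contains: B, C
Count = 2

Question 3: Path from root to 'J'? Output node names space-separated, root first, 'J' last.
Answer: F D A E J

Derivation:
Walk down from root: F -> D -> A -> E -> J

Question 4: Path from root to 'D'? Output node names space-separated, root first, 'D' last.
Walk down from root: F -> D

Answer: F D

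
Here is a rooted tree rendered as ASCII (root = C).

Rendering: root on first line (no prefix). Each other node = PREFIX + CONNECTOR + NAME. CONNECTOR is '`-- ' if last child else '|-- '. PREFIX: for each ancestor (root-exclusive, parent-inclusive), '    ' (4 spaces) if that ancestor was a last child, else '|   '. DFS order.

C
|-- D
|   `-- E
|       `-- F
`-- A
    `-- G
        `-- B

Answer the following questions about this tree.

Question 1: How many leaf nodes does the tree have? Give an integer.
Answer: 2

Derivation:
Leaves (nodes with no children): B, F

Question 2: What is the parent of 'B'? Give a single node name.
Scan adjacency: B appears as child of G

Answer: G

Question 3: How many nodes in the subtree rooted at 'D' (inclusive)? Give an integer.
Subtree rooted at D contains: D, E, F
Count = 3

Answer: 3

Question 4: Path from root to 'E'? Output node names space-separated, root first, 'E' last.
Answer: C D E

Derivation:
Walk down from root: C -> D -> E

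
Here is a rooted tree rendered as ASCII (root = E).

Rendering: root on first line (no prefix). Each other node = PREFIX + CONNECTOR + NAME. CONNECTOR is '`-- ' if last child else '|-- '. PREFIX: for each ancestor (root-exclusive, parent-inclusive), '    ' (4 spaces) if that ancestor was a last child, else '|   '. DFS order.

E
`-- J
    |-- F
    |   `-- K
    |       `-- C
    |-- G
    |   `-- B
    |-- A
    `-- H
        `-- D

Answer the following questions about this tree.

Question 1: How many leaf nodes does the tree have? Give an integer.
Leaves (nodes with no children): A, B, C, D

Answer: 4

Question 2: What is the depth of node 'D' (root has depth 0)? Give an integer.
Path from root to D: E -> J -> H -> D
Depth = number of edges = 3

Answer: 3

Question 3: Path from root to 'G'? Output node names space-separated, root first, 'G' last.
Walk down from root: E -> J -> G

Answer: E J G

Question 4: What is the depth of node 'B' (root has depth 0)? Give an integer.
Path from root to B: E -> J -> G -> B
Depth = number of edges = 3

Answer: 3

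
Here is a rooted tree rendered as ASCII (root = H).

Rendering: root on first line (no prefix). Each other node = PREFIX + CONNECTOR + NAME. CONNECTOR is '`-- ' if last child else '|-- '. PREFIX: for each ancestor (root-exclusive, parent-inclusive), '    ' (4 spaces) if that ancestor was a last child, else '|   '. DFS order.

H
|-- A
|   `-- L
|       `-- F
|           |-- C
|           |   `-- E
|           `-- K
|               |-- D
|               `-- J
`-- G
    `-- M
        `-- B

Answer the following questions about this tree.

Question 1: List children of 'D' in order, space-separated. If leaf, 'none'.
Node D's children (from adjacency): (leaf)

Answer: none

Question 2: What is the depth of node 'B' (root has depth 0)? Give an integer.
Answer: 3

Derivation:
Path from root to B: H -> G -> M -> B
Depth = number of edges = 3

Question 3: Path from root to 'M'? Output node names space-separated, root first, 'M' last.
Walk down from root: H -> G -> M

Answer: H G M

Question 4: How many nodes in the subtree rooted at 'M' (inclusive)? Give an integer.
Subtree rooted at M contains: B, M
Count = 2

Answer: 2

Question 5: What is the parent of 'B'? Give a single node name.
Scan adjacency: B appears as child of M

Answer: M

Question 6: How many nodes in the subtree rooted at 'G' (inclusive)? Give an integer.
Subtree rooted at G contains: B, G, M
Count = 3

Answer: 3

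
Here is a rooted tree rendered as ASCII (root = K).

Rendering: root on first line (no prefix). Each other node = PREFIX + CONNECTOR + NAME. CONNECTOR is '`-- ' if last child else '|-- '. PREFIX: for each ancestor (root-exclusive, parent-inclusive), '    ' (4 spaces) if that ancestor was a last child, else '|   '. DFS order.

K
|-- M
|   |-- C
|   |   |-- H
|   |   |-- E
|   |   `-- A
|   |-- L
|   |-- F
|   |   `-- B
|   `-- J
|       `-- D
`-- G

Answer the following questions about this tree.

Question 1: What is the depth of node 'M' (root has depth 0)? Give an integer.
Answer: 1

Derivation:
Path from root to M: K -> M
Depth = number of edges = 1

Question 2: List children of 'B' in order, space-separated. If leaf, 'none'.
Answer: none

Derivation:
Node B's children (from adjacency): (leaf)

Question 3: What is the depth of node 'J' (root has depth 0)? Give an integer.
Answer: 2

Derivation:
Path from root to J: K -> M -> J
Depth = number of edges = 2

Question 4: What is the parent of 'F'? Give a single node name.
Scan adjacency: F appears as child of M

Answer: M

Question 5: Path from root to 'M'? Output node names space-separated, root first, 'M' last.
Walk down from root: K -> M

Answer: K M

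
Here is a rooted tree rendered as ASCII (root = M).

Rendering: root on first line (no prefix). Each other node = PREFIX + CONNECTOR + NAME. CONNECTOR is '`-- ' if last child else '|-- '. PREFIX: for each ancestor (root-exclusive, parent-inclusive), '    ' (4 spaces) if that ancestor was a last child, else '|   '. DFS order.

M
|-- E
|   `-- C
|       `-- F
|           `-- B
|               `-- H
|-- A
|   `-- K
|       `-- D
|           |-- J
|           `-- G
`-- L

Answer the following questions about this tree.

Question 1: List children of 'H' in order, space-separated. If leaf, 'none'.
Node H's children (from adjacency): (leaf)

Answer: none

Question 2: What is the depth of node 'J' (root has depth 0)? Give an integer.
Answer: 4

Derivation:
Path from root to J: M -> A -> K -> D -> J
Depth = number of edges = 4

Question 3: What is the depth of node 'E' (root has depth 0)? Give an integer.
Answer: 1

Derivation:
Path from root to E: M -> E
Depth = number of edges = 1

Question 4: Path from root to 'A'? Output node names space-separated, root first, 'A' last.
Walk down from root: M -> A

Answer: M A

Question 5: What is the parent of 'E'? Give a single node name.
Answer: M

Derivation:
Scan adjacency: E appears as child of M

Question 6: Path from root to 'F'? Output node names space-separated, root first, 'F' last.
Walk down from root: M -> E -> C -> F

Answer: M E C F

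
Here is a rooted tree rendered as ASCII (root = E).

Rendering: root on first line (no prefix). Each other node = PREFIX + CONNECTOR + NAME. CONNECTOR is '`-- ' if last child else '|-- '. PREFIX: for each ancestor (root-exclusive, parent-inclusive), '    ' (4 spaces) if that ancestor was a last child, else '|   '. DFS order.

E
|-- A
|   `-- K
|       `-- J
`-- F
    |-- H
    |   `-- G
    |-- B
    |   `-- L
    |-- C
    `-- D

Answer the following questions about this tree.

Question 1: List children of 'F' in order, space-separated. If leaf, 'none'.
Answer: H B C D

Derivation:
Node F's children (from adjacency): H, B, C, D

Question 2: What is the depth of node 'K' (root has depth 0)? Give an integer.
Answer: 2

Derivation:
Path from root to K: E -> A -> K
Depth = number of edges = 2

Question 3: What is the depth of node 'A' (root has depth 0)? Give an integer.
Answer: 1

Derivation:
Path from root to A: E -> A
Depth = number of edges = 1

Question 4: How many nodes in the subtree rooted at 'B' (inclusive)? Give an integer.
Subtree rooted at B contains: B, L
Count = 2

Answer: 2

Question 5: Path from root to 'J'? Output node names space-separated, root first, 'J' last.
Answer: E A K J

Derivation:
Walk down from root: E -> A -> K -> J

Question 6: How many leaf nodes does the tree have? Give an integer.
Answer: 5

Derivation:
Leaves (nodes with no children): C, D, G, J, L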